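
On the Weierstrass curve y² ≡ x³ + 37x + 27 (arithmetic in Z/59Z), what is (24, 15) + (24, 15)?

(52, 29)

tangent at (24, 15): λ = (3·24² + 37)/(2·15) ≡ 54/30. 30⁻¹ ≡ 2 (mod 59), so λ ≡ 54·2 ≡ 49.
  x = λ² - 24 - 24 = 2401 - 48 ≡ 52; y = λ·(24 - 52) - 15 ≡ 29. → (52, 29)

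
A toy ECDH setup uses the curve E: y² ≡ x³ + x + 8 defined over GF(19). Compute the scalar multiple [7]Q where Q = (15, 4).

Repeated addition: build up to 7Q.
2Q: tangent at (15, 4): λ = (3·15² + 1)/(2·4) ≡ 11/8. 8⁻¹ ≡ 12 (mod 19) since 8·12 = 96 ≡ 1, so λ ≡ 11·12 ≡ 18.
  x = λ² - 15 - 15 = 324 - 30 ≡ 9; y = λ·(15 - 9) - 4 ≡ 9. → (9, 9)
3Q: (9, 9) + (15, 4). λ = (4 - 9)/(15 - 9) ≡ 14/6 mod 19. 6⁻¹ ≡ 16 (mod 19), so λ ≡ 15.
  x = λ² - 9 - 15 = 225 - 24 ≡ 11; y = λ·(9 - 11) - 9 ≡ 18. → (11, 18)
4Q: (11, 18) + (15, 4). λ = (4 - 18)/(15 - 11) ≡ 5/4 mod 19. 4⁻¹ ≡ 5 (mod 19) since 4·5 = 20 ≡ 1, so λ ≡ 6.
  x = λ² - 11 - 15 = 36 - 26 ≡ 10; y = λ·(11 - 10) - 18 ≡ 7. → (10, 7)
5Q: (10, 7) + (15, 4). λ = (4 - 7)/(15 - 10) ≡ 16/5 mod 19. 5⁻¹ ≡ 4 (mod 19), so λ ≡ 7.
  x = λ² - 10 - 15 = 49 - 25 ≡ 5; y = λ·(10 - 5) - 7 ≡ 9. → (5, 9)
6Q: (5, 9) + (15, 4). λ = (4 - 9)/(15 - 5) ≡ 14/10 mod 19. 10⁻¹ ≡ 2 (mod 19) since 10·2 = 20 ≡ 1, so λ ≡ 9.
  x = λ² - 5 - 15 = 81 - 20 ≡ 4; y = λ·(5 - 4) - 9 ≡ 0. → (4, 0)
7Q: (4, 0) + (15, 4). λ = (4 - 0)/(15 - 4) ≡ 4/11 mod 19. 11⁻¹ ≡ 7 (mod 19) since 11·7 = 77 ≡ 1, so λ ≡ 9.
  x = λ² - 4 - 15 = 81 - 19 ≡ 5; y = λ·(4 - 5) - 0 ≡ 10. → (5, 10)

(5, 10)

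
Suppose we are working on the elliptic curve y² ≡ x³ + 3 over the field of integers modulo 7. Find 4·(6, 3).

Write Q = (6, 3).
Double-and-add on 4 = (100)₂. Start with Q = (6, 3) for the leading 1-bit.
double: tangent at (6, 3): λ = (3·6² + 0)/(2·3) ≡ 3/6. 6⁻¹ ≡ 6 (mod 7), so λ ≡ 3·6 ≡ 4.
  x = λ² - 6 - 6 = 16 - 12 ≡ 4; y = λ·(6 - 4) - 3 ≡ 5. → (4, 5)
double: tangent at (4, 5): λ = (3·4² + 0)/(2·5) ≡ 6/3. 3⁻¹ ≡ 5 (mod 7) since 3·5 = 15 ≡ 1, so λ ≡ 6·5 ≡ 2.
  x = λ² - 4 - 4 = 4 - 8 ≡ 3; y = λ·(4 - 3) - 5 ≡ 4. → (3, 4)

(3, 4)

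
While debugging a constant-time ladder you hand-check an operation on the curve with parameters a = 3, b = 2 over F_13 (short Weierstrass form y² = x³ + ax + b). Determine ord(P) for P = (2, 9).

2P: tangent at (2, 9): λ = (3·2² + 3)/(2·9) ≡ 2/5. 5⁻¹ ≡ 8 (mod 13), so λ ≡ 2·8 ≡ 3.
  x = λ² - 2 - 2 = 9 - 4 ≡ 5; y = λ·(2 - 5) - 9 ≡ 8. → (5, 8)
3P: (5, 8) + (2, 9). λ = (9 - 8)/(2 - 5) ≡ 1/10 mod 13. 10⁻¹ ≡ 4 (mod 13), so λ ≡ 4.
  x = λ² - 5 - 2 = 16 - 7 ≡ 9; y = λ·(5 - 9) - 8 ≡ 2. → (9, 2)
4P: (9, 2) + (2, 9). λ = (9 - 2)/(2 - 9) ≡ 7/6 mod 13. 6⁻¹ ≡ 11 (mod 13) since 6·11 = 66 ≡ 1, so λ ≡ 12.
  x = λ² - 9 - 2 = 144 - 11 ≡ 3; y = λ·(9 - 3) - 2 ≡ 5. → (3, 5)
5P: (3, 5) + (2, 9). λ = (9 - 5)/(2 - 3) ≡ 4/12 mod 13. 12⁻¹ ≡ 12 (mod 13), so λ ≡ 9.
  x = λ² - 3 - 2 = 81 - 5 ≡ 11; y = λ·(3 - 11) - 5 ≡ 1. → (11, 1)
6P: (11, 1) + (2, 9). λ = (9 - 1)/(2 - 11) ≡ 8/4 mod 13. 4⁻¹ ≡ 10 (mod 13), so λ ≡ 2.
  x = λ² - 11 - 2 = 4 - 13 ≡ 4; y = λ·(11 - 4) - 1 ≡ 0. → (4, 0)
7P: (4, 0) + (2, 9). λ = (9 - 0)/(2 - 4) ≡ 9/11 mod 13. 11⁻¹ ≡ 6 (mod 13) since 11·6 = 66 ≡ 1, so λ ≡ 2.
  x = λ² - 4 - 2 = 4 - 6 ≡ 11; y = λ·(4 - 11) - 0 ≡ 12. → (11, 12)
8P: (11, 12) + (2, 9). λ = (9 - 12)/(2 - 11) ≡ 10/4 mod 13. 4⁻¹ ≡ 10 (mod 13) since 4·10 = 40 ≡ 1, so λ ≡ 9.
  x = λ² - 11 - 2 = 81 - 13 ≡ 3; y = λ·(11 - 3) - 12 ≡ 8. → (3, 8)
9P: (3, 8) + (2, 9). λ = (9 - 8)/(2 - 3) ≡ 1/12 mod 13. 12⁻¹ ≡ 12 (mod 13), so λ ≡ 12.
  x = λ² - 3 - 2 = 144 - 5 ≡ 9; y = λ·(3 - 9) - 8 ≡ 11. → (9, 11)
10P: (9, 11) + (2, 9). λ = (9 - 11)/(2 - 9) ≡ 11/6 mod 13. 6⁻¹ ≡ 11 (mod 13) since 6·11 = 66 ≡ 1, so λ ≡ 4.
  x = λ² - 9 - 2 = 16 - 11 ≡ 5; y = λ·(9 - 5) - 11 ≡ 5. → (5, 5)
11P: (5, 5) + (2, 9). λ = (9 - 5)/(2 - 5) ≡ 4/10 mod 13. 10⁻¹ ≡ 4 (mod 13) since 10·4 = 40 ≡ 1, so λ ≡ 3.
  x = λ² - 5 - 2 = 9 - 7 ≡ 2; y = λ·(5 - 2) - 5 ≡ 4. → (2, 4)
12P: (2, 4) + (2, 9): same x and y₁ ≡ -y₂, so the sum is ∞.
12P = ∞, so the order is 12.

12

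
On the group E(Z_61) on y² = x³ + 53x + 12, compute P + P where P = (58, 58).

tangent at (58, 58): λ = (3·58² + 53)/(2·58) ≡ 19/55. 55⁻¹ ≡ 10 (mod 61) since 55·10 = 550 ≡ 1, so λ ≡ 19·10 ≡ 7.
  x = λ² - 58 - 58 = 49 - 116 ≡ 55; y = λ·(58 - 55) - 58 ≡ 24. → (55, 24)

(55, 24)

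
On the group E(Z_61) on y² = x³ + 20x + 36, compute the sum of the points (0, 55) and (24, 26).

(32, 4)

(0, 55) + (24, 26). λ = (26 - 55)/(24 - 0) ≡ 32/24 mod 61. 24⁻¹ ≡ 28 (mod 61), so λ ≡ 42.
  x = λ² - 0 - 24 = 1764 - 24 ≡ 32; y = λ·(0 - 32) - 55 ≡ 4. → (32, 4)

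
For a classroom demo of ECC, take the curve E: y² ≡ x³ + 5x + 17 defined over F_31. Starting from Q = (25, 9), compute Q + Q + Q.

Repeated addition: build up to 3Q.
2Q: tangent at (25, 9): λ = (3·25² + 5)/(2·9) ≡ 20/18. 18⁻¹ ≡ 19 (mod 31), so λ ≡ 20·19 ≡ 8.
  x = λ² - 25 - 25 = 64 - 50 ≡ 14; y = λ·(25 - 14) - 9 ≡ 17. → (14, 17)
3Q: (14, 17) + (25, 9). λ = (9 - 17)/(25 - 14) ≡ 23/11 mod 31. 11⁻¹ ≡ 17 (mod 31) since 11·17 = 187 ≡ 1, so λ ≡ 19.
  x = λ² - 14 - 25 = 361 - 39 ≡ 12; y = λ·(14 - 12) - 17 ≡ 21. → (12, 21)

(12, 21)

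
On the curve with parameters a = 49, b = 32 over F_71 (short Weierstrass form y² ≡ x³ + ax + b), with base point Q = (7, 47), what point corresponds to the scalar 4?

(46, 68)

Repeated addition: build up to 4Q.
2Q: tangent at (7, 47): λ = (3·7² + 49)/(2·47) ≡ 54/23. 23⁻¹ ≡ 34 (mod 71) since 23·34 = 782 ≡ 1, so λ ≡ 54·34 ≡ 61.
  x = λ² - 7 - 7 = 3721 - 14 ≡ 15; y = λ·(7 - 15) - 47 ≡ 33. → (15, 33)
3Q: (15, 33) + (7, 47). λ = (47 - 33)/(7 - 15) ≡ 14/63 mod 71. 63⁻¹ ≡ 62 (mod 71), so λ ≡ 16.
  x = λ² - 15 - 7 = 256 - 22 ≡ 21; y = λ·(15 - 21) - 33 ≡ 13. → (21, 13)
4Q: (21, 13) + (7, 47). λ = (47 - 13)/(7 - 21) ≡ 34/57 mod 71. 57⁻¹ ≡ 5 (mod 71), so λ ≡ 28.
  x = λ² - 21 - 7 = 784 - 28 ≡ 46; y = λ·(21 - 46) - 13 ≡ 68. → (46, 68)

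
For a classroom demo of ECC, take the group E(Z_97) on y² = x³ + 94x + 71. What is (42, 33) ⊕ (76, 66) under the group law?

(49, 3)

(42, 33) + (76, 66). λ = (66 - 33)/(76 - 42) ≡ 33/34 mod 97. 34⁻¹ ≡ 20 (mod 97), so λ ≡ 78.
  x = λ² - 42 - 76 = 6084 - 118 ≡ 49; y = λ·(42 - 49) - 33 ≡ 3. → (49, 3)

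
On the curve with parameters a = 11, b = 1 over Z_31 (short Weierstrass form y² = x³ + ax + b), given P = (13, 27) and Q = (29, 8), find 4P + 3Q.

(19, 30)

First 4P:
Repeated addition: build up to 4P.
2P: tangent at (13, 27): λ = (3·13² + 11)/(2·27) ≡ 22/23. 23⁻¹ ≡ 27 (mod 31), so λ ≡ 22·27 ≡ 5.
  x = λ² - 13 - 13 = 25 - 26 ≡ 30; y = λ·(13 - 30) - 27 ≡ 12. → (30, 12)
3P: (30, 12) + (13, 27). λ = (27 - 12)/(13 - 30) ≡ 15/14 mod 31. 14⁻¹ ≡ 20 (mod 31) since 14·20 = 280 ≡ 1, so λ ≡ 21.
  x = λ² - 30 - 13 = 441 - 43 ≡ 26; y = λ·(30 - 26) - 12 ≡ 10. → (26, 10)
4P: (26, 10) + (13, 27). λ = (27 - 10)/(13 - 26) ≡ 17/18 mod 31. 18⁻¹ ≡ 19 (mod 31), so λ ≡ 13.
  x = λ² - 26 - 13 = 169 - 39 ≡ 6; y = λ·(26 - 6) - 10 ≡ 2. → (6, 2)
4P = (6, 2).
Next 3Q:
Repeated addition: build up to 3Q.
2Q: tangent at (29, 8): λ = (3·29² + 11)/(2·8) ≡ 23/16. 16⁻¹ ≡ 2 (mod 31) since 16·2 = 32 ≡ 1, so λ ≡ 23·2 ≡ 15.
  x = λ² - 29 - 29 = 225 - 58 ≡ 12; y = λ·(29 - 12) - 8 ≡ 30. → (12, 30)
3Q: (12, 30) + (29, 8). λ = (8 - 30)/(29 - 12) ≡ 9/17 mod 31. 17⁻¹ ≡ 11 (mod 31) since 17·11 = 187 ≡ 1, so λ ≡ 6.
  x = λ² - 12 - 29 = 36 - 41 ≡ 26; y = λ·(12 - 26) - 30 ≡ 10. → (26, 10)
3Q = (26, 10).
Finally 4P + 3Q:
(6, 2) + (26, 10). λ = (10 - 2)/(26 - 6) ≡ 8/20 mod 31. 20⁻¹ ≡ 14 (mod 31), so λ ≡ 19.
  x = λ² - 6 - 26 = 361 - 32 ≡ 19; y = λ·(6 - 19) - 2 ≡ 30. → (19, 30)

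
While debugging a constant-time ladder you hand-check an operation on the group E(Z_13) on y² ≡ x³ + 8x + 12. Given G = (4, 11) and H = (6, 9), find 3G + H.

(4, 11)

First 3G:
Repeated addition: build up to 3G.
2G: tangent at (4, 11): λ = (3·4² + 8)/(2·11) ≡ 4/9. 9⁻¹ ≡ 3 (mod 13), so λ ≡ 4·3 ≡ 12.
  x = λ² - 4 - 4 = 144 - 8 ≡ 6; y = λ·(4 - 6) - 11 ≡ 4. → (6, 4)
3G: (6, 4) + (4, 11). λ = (11 - 4)/(4 - 6) ≡ 7/11 mod 13. 11⁻¹ ≡ 6 (mod 13), so λ ≡ 3.
  x = λ² - 6 - 4 = 9 - 10 ≡ 12; y = λ·(6 - 12) - 4 ≡ 4. → (12, 4)
3G = (12, 4).
Finally 3G + H:
(12, 4) + (6, 9). λ = (9 - 4)/(6 - 12) ≡ 5/7 mod 13. 7⁻¹ ≡ 2 (mod 13) since 7·2 = 14 ≡ 1, so λ ≡ 10.
  x = λ² - 12 - 6 = 100 - 18 ≡ 4; y = λ·(12 - 4) - 4 ≡ 11. → (4, 11)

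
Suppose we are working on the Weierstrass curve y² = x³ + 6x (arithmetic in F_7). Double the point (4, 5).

(1, 0)

tangent at (4, 5): λ = (3·4² + 6)/(2·5) ≡ 5/3. 3⁻¹ ≡ 5 (mod 7), so λ ≡ 5·5 ≡ 4.
  x = λ² - 4 - 4 = 16 - 8 ≡ 1; y = λ·(4 - 1) - 5 ≡ 0. → (1, 0)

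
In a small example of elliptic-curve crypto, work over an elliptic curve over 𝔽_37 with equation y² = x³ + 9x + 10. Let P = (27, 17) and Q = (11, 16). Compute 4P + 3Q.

(0, 11)

First 4P:
Repeated addition: build up to 4P.
2P: tangent at (27, 17): λ = (3·27² + 9)/(2·17) ≡ 13/34. 34⁻¹ ≡ 12 (mod 37) since 34·12 = 408 ≡ 1, so λ ≡ 13·12 ≡ 8.
  x = λ² - 27 - 27 = 64 - 54 ≡ 10; y = λ·(27 - 10) - 17 ≡ 8. → (10, 8)
3P: (10, 8) + (27, 17). λ = (17 - 8)/(27 - 10) ≡ 9/17 mod 37. 17⁻¹ ≡ 24 (mod 37) since 17·24 = 408 ≡ 1, so λ ≡ 31.
  x = λ² - 10 - 27 = 961 - 37 ≡ 36; y = λ·(10 - 36) - 8 ≡ 0. → (36, 0)
4P: (36, 0) + (27, 17). λ = (17 - 0)/(27 - 36) ≡ 17/28 mod 37. 28⁻¹ ≡ 4 (mod 37) since 28·4 = 112 ≡ 1, so λ ≡ 31.
  x = λ² - 36 - 27 = 961 - 63 ≡ 10; y = λ·(36 - 10) - 0 ≡ 29. → (10, 29)
4P = (10, 29).
Next 3Q:
Repeated addition: build up to 3Q.
2Q: tangent at (11, 16): λ = (3·11² + 9)/(2·16) ≡ 2/32. 32⁻¹ ≡ 22 (mod 37), so λ ≡ 2·22 ≡ 7.
  x = λ² - 11 - 11 = 49 - 22 ≡ 27; y = λ·(11 - 27) - 16 ≡ 20. → (27, 20)
3Q: (27, 20) + (11, 16). λ = (16 - 20)/(11 - 27) ≡ 33/21 mod 37. 21⁻¹ ≡ 30 (mod 37), so λ ≡ 28.
  x = λ² - 27 - 11 = 784 - 38 ≡ 6; y = λ·(27 - 6) - 20 ≡ 13. → (6, 13)
3Q = (6, 13).
Finally 4P + 3Q:
(10, 29) + (6, 13). λ = (13 - 29)/(6 - 10) ≡ 21/33 mod 37. 33⁻¹ ≡ 9 (mod 37), so λ ≡ 4.
  x = λ² - 10 - 6 = 16 - 16 ≡ 0; y = λ·(10 - 0) - 29 ≡ 11. → (0, 11)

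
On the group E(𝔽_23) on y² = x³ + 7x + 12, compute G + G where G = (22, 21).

(14, 5)

tangent at (22, 21): λ = (3·22² + 7)/(2·21) ≡ 10/19. 19⁻¹ ≡ 17 (mod 23), so λ ≡ 10·17 ≡ 9.
  x = λ² - 22 - 22 = 81 - 44 ≡ 14; y = λ·(22 - 14) - 21 ≡ 5. → (14, 5)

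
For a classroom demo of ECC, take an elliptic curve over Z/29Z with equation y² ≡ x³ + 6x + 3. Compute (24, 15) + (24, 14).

O

The two points share x = 24 and their y-coordinates satisfy 15 + 14 ≡ 0 (mod 29), so they are inverses. Their sum is the point at infinity.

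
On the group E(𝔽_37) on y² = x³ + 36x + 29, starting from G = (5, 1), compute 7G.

Repeated addition: build up to 7G.
2G: tangent at (5, 1): λ = (3·5² + 36)/(2·1) ≡ 0/2. 2⁻¹ ≡ 19 (mod 37) since 2·19 = 38 ≡ 1, so λ ≡ 0·19 ≡ 0.
  x = λ² - 5 - 5 = 0 - 10 ≡ 27; y = λ·(5 - 27) - 1 ≡ 36. → (27, 36)
3G: (27, 36) + (5, 1). λ = (1 - 36)/(5 - 27) ≡ 2/15 mod 37. 15⁻¹ ≡ 5 (mod 37), so λ ≡ 10.
  x = λ² - 27 - 5 = 100 - 32 ≡ 31; y = λ·(27 - 31) - 36 ≡ 35. → (31, 35)
4G: (31, 35) + (5, 1). λ = (1 - 35)/(5 - 31) ≡ 3/11 mod 37. 11⁻¹ ≡ 27 (mod 37), so λ ≡ 7.
  x = λ² - 31 - 5 = 49 - 36 ≡ 13; y = λ·(31 - 13) - 35 ≡ 17. → (13, 17)
5G: (13, 17) + (5, 1). λ = (1 - 17)/(5 - 13) ≡ 21/29 mod 37. 29⁻¹ ≡ 23 (mod 37), so λ ≡ 2.
  x = λ² - 13 - 5 = 4 - 18 ≡ 23; y = λ·(13 - 23) - 17 ≡ 0. → (23, 0)
6G: (23, 0) + (5, 1). λ = (1 - 0)/(5 - 23) ≡ 1/19 mod 37. 19⁻¹ ≡ 2 (mod 37), so λ ≡ 2.
  x = λ² - 23 - 5 = 4 - 28 ≡ 13; y = λ·(23 - 13) - 0 ≡ 20. → (13, 20)
7G: (13, 20) + (5, 1). λ = (1 - 20)/(5 - 13) ≡ 18/29 mod 37. 29⁻¹ ≡ 23 (mod 37) since 29·23 = 667 ≡ 1, so λ ≡ 7.
  x = λ² - 13 - 5 = 49 - 18 ≡ 31; y = λ·(13 - 31) - 20 ≡ 2. → (31, 2)

(31, 2)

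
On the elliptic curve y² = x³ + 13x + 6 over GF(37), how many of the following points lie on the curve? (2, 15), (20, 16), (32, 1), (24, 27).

(2, 15): 15² ≡ 3, rhs ≡ 3 → on.
(20, 16): 16² ≡ 34, rhs ≡ 15 → off.
(32, 1): 1² ≡ 1, rhs ≡ 1 → on.
(24, 27): 27² ≡ 26, rhs ≡ 8 → off.

2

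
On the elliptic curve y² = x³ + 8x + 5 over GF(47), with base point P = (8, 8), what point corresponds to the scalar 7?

Repeated addition: build up to 7P.
2P: tangent at (8, 8): λ = (3·8² + 8)/(2·8) ≡ 12/16. 16⁻¹ ≡ 3 (mod 47), so λ ≡ 12·3 ≡ 36.
  x = λ² - 8 - 8 = 1296 - 16 ≡ 11; y = λ·(8 - 11) - 8 ≡ 25. → (11, 25)
3P: (11, 25) + (8, 8). λ = (8 - 25)/(8 - 11) ≡ 30/44 mod 47. 44⁻¹ ≡ 31 (mod 47) since 44·31 = 1364 ≡ 1, so λ ≡ 37.
  x = λ² - 11 - 8 = 1369 - 19 ≡ 34; y = λ·(11 - 34) - 25 ≡ 17. → (34, 17)
4P: (34, 17) + (8, 8). λ = (8 - 17)/(8 - 34) ≡ 38/21 mod 47. 21⁻¹ ≡ 9 (mod 47), so λ ≡ 13.
  x = λ² - 34 - 8 = 169 - 42 ≡ 33; y = λ·(34 - 33) - 17 ≡ 43. → (33, 43)
5P: (33, 43) + (8, 8). λ = (8 - 43)/(8 - 33) ≡ 12/22 mod 47. 22⁻¹ ≡ 15 (mod 47) since 22·15 = 330 ≡ 1, so λ ≡ 39.
  x = λ² - 33 - 8 = 1521 - 41 ≡ 23; y = λ·(33 - 23) - 43 ≡ 18. → (23, 18)
6P: (23, 18) + (8, 8). λ = (8 - 18)/(8 - 23) ≡ 37/32 mod 47. 32⁻¹ ≡ 25 (mod 47), so λ ≡ 32.
  x = λ² - 23 - 8 = 1024 - 31 ≡ 6; y = λ·(23 - 6) - 18 ≡ 9. → (6, 9)
7P: (6, 9) + (8, 8). λ = (8 - 9)/(8 - 6) ≡ 46/2 mod 47. 2⁻¹ ≡ 24 (mod 47) since 2·24 = 48 ≡ 1, so λ ≡ 23.
  x = λ² - 6 - 8 = 529 - 14 ≡ 45; y = λ·(6 - 45) - 9 ≡ 34. → (45, 34)

(45, 34)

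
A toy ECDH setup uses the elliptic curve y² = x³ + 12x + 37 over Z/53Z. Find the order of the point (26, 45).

3

2P: tangent at (26, 45): λ = (3·26² + 12)/(2·45) ≡ 26/37. 37⁻¹ ≡ 43 (mod 53) since 37·43 = 1591 ≡ 1, so λ ≡ 26·43 ≡ 5.
  x = λ² - 26 - 26 = 25 - 52 ≡ 26; y = λ·(26 - 26) - 45 ≡ 8. → (26, 8)
3P: (26, 8) + (26, 45): same x and y₁ ≡ -y₂, so the sum is O.
3P = O, so the order is 3.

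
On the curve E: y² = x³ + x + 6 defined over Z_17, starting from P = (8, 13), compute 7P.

(15, 8)

Repeated addition: build up to 7P.
2P: tangent at (8, 13): λ = (3·8² + 1)/(2·13) ≡ 6/9. 9⁻¹ ≡ 2 (mod 17), so λ ≡ 6·2 ≡ 12.
  x = λ² - 8 - 8 = 144 - 16 ≡ 9; y = λ·(8 - 9) - 13 ≡ 9. → (9, 9)
3P: (9, 9) + (8, 13). λ = (13 - 9)/(8 - 9) ≡ 4/16 mod 17. 16⁻¹ ≡ 16 (mod 17), so λ ≡ 13.
  x = λ² - 9 - 8 = 169 - 17 ≡ 16; y = λ·(9 - 16) - 9 ≡ 2. → (16, 2)
4P: (16, 2) + (8, 13). λ = (13 - 2)/(8 - 16) ≡ 11/9 mod 17. 9⁻¹ ≡ 2 (mod 17), so λ ≡ 5.
  x = λ² - 16 - 8 = 25 - 24 ≡ 1; y = λ·(16 - 1) - 2 ≡ 5. → (1, 5)
5P: (1, 5) + (8, 13). λ = (13 - 5)/(8 - 1) ≡ 8/7 mod 17. 7⁻¹ ≡ 5 (mod 17), so λ ≡ 6.
  x = λ² - 1 - 8 = 36 - 9 ≡ 10; y = λ·(1 - 10) - 5 ≡ 9. → (10, 9)
6P: (10, 9) + (8, 13). λ = (13 - 9)/(8 - 10) ≡ 4/15 mod 17. 15⁻¹ ≡ 8 (mod 17) since 15·8 = 120 ≡ 1, so λ ≡ 15.
  x = λ² - 10 - 8 = 225 - 18 ≡ 3; y = λ·(10 - 3) - 9 ≡ 11. → (3, 11)
7P: (3, 11) + (8, 13). λ = (13 - 11)/(8 - 3) ≡ 2/5 mod 17. 5⁻¹ ≡ 7 (mod 17) since 5·7 = 35 ≡ 1, so λ ≡ 14.
  x = λ² - 3 - 8 = 196 - 11 ≡ 15; y = λ·(3 - 15) - 11 ≡ 8. → (15, 8)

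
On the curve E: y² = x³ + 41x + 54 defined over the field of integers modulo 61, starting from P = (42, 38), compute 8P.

(24, 51)

Repeated addition: build up to 8P.
2P: tangent at (42, 38): λ = (3·42² + 41)/(2·38) ≡ 26/15. 15⁻¹ ≡ 57 (mod 61), so λ ≡ 26·57 ≡ 18.
  x = λ² - 42 - 42 = 324 - 84 ≡ 57; y = λ·(42 - 57) - 38 ≡ 58. → (57, 58)
3P: (57, 58) + (42, 38). λ = (38 - 58)/(42 - 57) ≡ 41/46 mod 61. 46⁻¹ ≡ 4 (mod 61), so λ ≡ 42.
  x = λ² - 57 - 42 = 1764 - 99 ≡ 18; y = λ·(57 - 18) - 58 ≡ 55. → (18, 55)
4P: (18, 55) + (42, 38). λ = (38 - 55)/(42 - 18) ≡ 44/24 mod 61. 24⁻¹ ≡ 28 (mod 61) since 24·28 = 672 ≡ 1, so λ ≡ 12.
  x = λ² - 18 - 42 = 144 - 60 ≡ 23; y = λ·(18 - 23) - 55 ≡ 7. → (23, 7)
5P: (23, 7) + (42, 38). λ = (38 - 7)/(42 - 23) ≡ 31/19 mod 61. 19⁻¹ ≡ 45 (mod 61), so λ ≡ 53.
  x = λ² - 23 - 42 = 2809 - 65 ≡ 60; y = λ·(23 - 60) - 7 ≡ 45. → (60, 45)
6P: (60, 45) + (42, 38). λ = (38 - 45)/(42 - 60) ≡ 54/43 mod 61. 43⁻¹ ≡ 44 (mod 61), so λ ≡ 58.
  x = λ² - 60 - 42 = 3364 - 102 ≡ 29; y = λ·(60 - 29) - 45 ≡ 45. → (29, 45)
7P: (29, 45) + (42, 38). λ = (38 - 45)/(42 - 29) ≡ 54/13 mod 61. 13⁻¹ ≡ 47 (mod 61), so λ ≡ 37.
  x = λ² - 29 - 42 = 1369 - 71 ≡ 17; y = λ·(29 - 17) - 45 ≡ 33. → (17, 33)
8P: (17, 33) + (42, 38). λ = (38 - 33)/(42 - 17) ≡ 5/25 mod 61. 25⁻¹ ≡ 22 (mod 61), so λ ≡ 49.
  x = λ² - 17 - 42 = 2401 - 59 ≡ 24; y = λ·(17 - 24) - 33 ≡ 51. → (24, 51)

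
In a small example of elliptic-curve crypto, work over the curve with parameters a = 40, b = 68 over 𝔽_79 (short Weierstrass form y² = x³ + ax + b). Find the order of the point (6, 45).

2P: tangent at (6, 45): λ = (3·6² + 40)/(2·45) ≡ 69/11. 11⁻¹ ≡ 36 (mod 79), so λ ≡ 69·36 ≡ 35.
  x = λ² - 6 - 6 = 1225 - 12 ≡ 28; y = λ·(6 - 28) - 45 ≡ 54. → (28, 54)
3P: (28, 54) + (6, 45). λ = (45 - 54)/(6 - 28) ≡ 70/57 mod 79. 57⁻¹ ≡ 61 (mod 79) since 57·61 = 3477 ≡ 1, so λ ≡ 4.
  x = λ² - 28 - 6 = 16 - 34 ≡ 61; y = λ·(28 - 61) - 54 ≡ 51. → (61, 51)
4P: (61, 51) + (6, 45). λ = (45 - 51)/(6 - 61) ≡ 73/24 mod 79. 24⁻¹ ≡ 56 (mod 79) since 24·56 = 1344 ≡ 1, so λ ≡ 59.
  x = λ² - 61 - 6 = 3481 - 67 ≡ 17; y = λ·(61 - 17) - 51 ≡ 17. → (17, 17)
5P: (17, 17) + (6, 45). λ = (45 - 17)/(6 - 17) ≡ 28/68 mod 79. 68⁻¹ ≡ 43 (mod 79), so λ ≡ 19.
  x = λ² - 17 - 6 = 361 - 23 ≡ 22; y = λ·(17 - 22) - 17 ≡ 46. → (22, 46)
6P: (22, 46) + (6, 45). λ = (45 - 46)/(6 - 22) ≡ 78/63 mod 79. 63⁻¹ ≡ 74 (mod 79) since 63·74 = 4662 ≡ 1, so λ ≡ 5.
  x = λ² - 22 - 6 = 25 - 28 ≡ 76; y = λ·(22 - 76) - 46 ≡ 0. → (76, 0)
7P: (76, 0) + (6, 45). λ = (45 - 0)/(6 - 76) ≡ 45/9 mod 79. 9⁻¹ ≡ 44 (mod 79) since 9·44 = 396 ≡ 1, so λ ≡ 5.
  x = λ² - 76 - 6 = 25 - 82 ≡ 22; y = λ·(76 - 22) - 0 ≡ 33. → (22, 33)
8P: (22, 33) + (6, 45). λ = (45 - 33)/(6 - 22) ≡ 12/63 mod 79. 63⁻¹ ≡ 74 (mod 79) since 63·74 = 4662 ≡ 1, so λ ≡ 19.
  x = λ² - 22 - 6 = 361 - 28 ≡ 17; y = λ·(22 - 17) - 33 ≡ 62. → (17, 62)
9P: (17, 62) + (6, 45). λ = (45 - 62)/(6 - 17) ≡ 62/68 mod 79. 68⁻¹ ≡ 43 (mod 79), so λ ≡ 59.
  x = λ² - 17 - 6 = 3481 - 23 ≡ 61; y = λ·(17 - 61) - 62 ≡ 28. → (61, 28)
10P: (61, 28) + (6, 45). λ = (45 - 28)/(6 - 61) ≡ 17/24 mod 79. 24⁻¹ ≡ 56 (mod 79), so λ ≡ 4.
  x = λ² - 61 - 6 = 16 - 67 ≡ 28; y = λ·(61 - 28) - 28 ≡ 25. → (28, 25)
11P: (28, 25) + (6, 45). λ = (45 - 25)/(6 - 28) ≡ 20/57 mod 79. 57⁻¹ ≡ 61 (mod 79), so λ ≡ 35.
  x = λ² - 28 - 6 = 1225 - 34 ≡ 6; y = λ·(28 - 6) - 25 ≡ 34. → (6, 34)
12P: (6, 34) + (6, 45): same x and y₁ ≡ -y₂, so the sum is ∞.
12P = ∞, so the order is 12.

12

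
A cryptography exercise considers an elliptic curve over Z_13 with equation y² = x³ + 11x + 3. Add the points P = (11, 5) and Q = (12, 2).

(11, 5) + (12, 2). λ = (2 - 5)/(12 - 11) ≡ 10/1 mod 13. 1⁻¹ ≡ 1 (mod 13) since 1·1 = 1 ≡ 1, so λ ≡ 10.
  x = λ² - 11 - 12 = 100 - 23 ≡ 12; y = λ·(11 - 12) - 5 ≡ 11. → (12, 11)

(12, 11)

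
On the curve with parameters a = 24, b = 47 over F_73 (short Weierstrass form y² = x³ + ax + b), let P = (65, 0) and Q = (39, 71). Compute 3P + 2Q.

First 3P:
Repeated addition: build up to 3P.
2P: (65, 0) + (65, 0): same x and y₁ ≡ -y₂, so the sum is the point at infinity.
3P: the point at infinity + (65, 0) = (65, 0) (identity).
3P = (65, 0).
Next 2Q:
Repeated addition: build up to 2Q.
2Q: tangent at (39, 71): λ = (3·39² + 24)/(2·71) ≡ 61/69. 69⁻¹ ≡ 18 (mod 73) since 69·18 = 1242 ≡ 1, so λ ≡ 61·18 ≡ 3.
  x = λ² - 39 - 39 = 9 - 78 ≡ 4; y = λ·(39 - 4) - 71 ≡ 34. → (4, 34)
2Q = (4, 34).
Finally 3P + 2Q:
(65, 0) + (4, 34). λ = (34 - 0)/(4 - 65) ≡ 34/12 mod 73. 12⁻¹ ≡ 67 (mod 73) since 12·67 = 804 ≡ 1, so λ ≡ 15.
  x = λ² - 65 - 4 = 225 - 69 ≡ 10; y = λ·(65 - 10) - 0 ≡ 22. → (10, 22)

(10, 22)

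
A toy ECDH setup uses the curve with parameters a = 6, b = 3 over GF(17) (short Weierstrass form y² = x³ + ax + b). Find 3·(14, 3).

(14, 14)

Write P = (14, 3).
Repeated addition: build up to 3P.
2P: tangent at (14, 3): λ = (3·14² + 6)/(2·3) ≡ 16/6. 6⁻¹ ≡ 3 (mod 17), so λ ≡ 16·3 ≡ 14.
  x = λ² - 14 - 14 = 196 - 28 ≡ 15; y = λ·(14 - 15) - 3 ≡ 0. → (15, 0)
3P: (15, 0) + (14, 3). λ = (3 - 0)/(14 - 15) ≡ 3/16 mod 17. 16⁻¹ ≡ 16 (mod 17), so λ ≡ 14.
  x = λ² - 15 - 14 = 196 - 29 ≡ 14; y = λ·(15 - 14) - 0 ≡ 14. → (14, 14)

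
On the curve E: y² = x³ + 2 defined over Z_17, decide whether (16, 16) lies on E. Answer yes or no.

y² = 16² ≡ 1; x³ + 0x + 2 = 4098 ≡ 1 (mod 17). 1 = 1.

yes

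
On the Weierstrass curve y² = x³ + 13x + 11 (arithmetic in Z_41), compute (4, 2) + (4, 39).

O

The two points share x = 4 and their y-coordinates satisfy 2 + 39 ≡ 0 (mod 41), so they are inverses. Their sum is O.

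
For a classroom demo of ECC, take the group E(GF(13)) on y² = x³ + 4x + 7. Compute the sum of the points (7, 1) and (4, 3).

(1, 8)

(7, 1) + (4, 3). λ = (3 - 1)/(4 - 7) ≡ 2/10 mod 13. 10⁻¹ ≡ 4 (mod 13), so λ ≡ 8.
  x = λ² - 7 - 4 = 64 - 11 ≡ 1; y = λ·(7 - 1) - 1 ≡ 8. → (1, 8)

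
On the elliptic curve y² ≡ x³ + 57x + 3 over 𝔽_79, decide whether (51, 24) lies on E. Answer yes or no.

y² = 24² ≡ 23; x³ + 57x + 3 = 135561 ≡ 76 (mod 79). 23 ≠ 76.

no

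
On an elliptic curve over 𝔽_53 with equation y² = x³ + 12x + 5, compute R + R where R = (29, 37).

tangent at (29, 37): λ = (3·29² + 12)/(2·37) ≡ 44/21. 21⁻¹ ≡ 48 (mod 53), so λ ≡ 44·48 ≡ 45.
  x = λ² - 29 - 29 = 2025 - 58 ≡ 6; y = λ·(29 - 6) - 37 ≡ 44. → (6, 44)

(6, 44)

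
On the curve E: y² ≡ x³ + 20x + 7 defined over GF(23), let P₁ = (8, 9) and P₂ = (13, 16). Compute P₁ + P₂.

(8, 9) + (13, 16). λ = (16 - 9)/(13 - 8) ≡ 7/5 mod 23. 5⁻¹ ≡ 14 (mod 23), so λ ≡ 6.
  x = λ² - 8 - 13 = 36 - 21 ≡ 15; y = λ·(8 - 15) - 9 ≡ 18. → (15, 18)

(15, 18)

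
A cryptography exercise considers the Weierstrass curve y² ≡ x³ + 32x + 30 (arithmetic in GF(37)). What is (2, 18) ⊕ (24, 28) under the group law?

(2, 18) + (24, 28). λ = (28 - 18)/(24 - 2) ≡ 10/22 mod 37. 22⁻¹ ≡ 32 (mod 37), so λ ≡ 24.
  x = λ² - 2 - 24 = 576 - 26 ≡ 32; y = λ·(2 - 32) - 18 ≡ 2. → (32, 2)

(32, 2)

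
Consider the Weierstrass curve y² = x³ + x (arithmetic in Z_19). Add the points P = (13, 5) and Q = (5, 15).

(13, 5) + (5, 15). λ = (15 - 5)/(5 - 13) ≡ 10/11 mod 19. 11⁻¹ ≡ 7 (mod 19) since 11·7 = 77 ≡ 1, so λ ≡ 13.
  x = λ² - 13 - 5 = 169 - 18 ≡ 18; y = λ·(13 - 18) - 5 ≡ 6. → (18, 6)

(18, 6)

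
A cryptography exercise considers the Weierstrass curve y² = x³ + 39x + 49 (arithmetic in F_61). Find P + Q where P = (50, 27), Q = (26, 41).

(50, 27) + (26, 41). λ = (41 - 27)/(26 - 50) ≡ 14/37 mod 61. 37⁻¹ ≡ 33 (mod 61), so λ ≡ 35.
  x = λ² - 50 - 26 = 1225 - 76 ≡ 51; y = λ·(50 - 51) - 27 ≡ 60. → (51, 60)

(51, 60)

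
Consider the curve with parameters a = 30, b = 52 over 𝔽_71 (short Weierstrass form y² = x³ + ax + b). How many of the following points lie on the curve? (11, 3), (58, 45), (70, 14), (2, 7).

(11, 3): 3² ≡ 9, rhs ≡ 9 → on.
(58, 45): 45² ≡ 37, rhs ≡ 21 → off.
(70, 14): 14² ≡ 54, rhs ≡ 21 → off.
(2, 7): 7² ≡ 49, rhs ≡ 49 → on.

2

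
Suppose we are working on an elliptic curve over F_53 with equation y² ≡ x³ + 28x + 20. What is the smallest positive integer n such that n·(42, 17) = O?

2P: tangent at (42, 17): λ = (3·42² + 28)/(2·17) ≡ 20/34. 34⁻¹ ≡ 39 (mod 53), so λ ≡ 20·39 ≡ 38.
  x = λ² - 42 - 42 = 1444 - 84 ≡ 35; y = λ·(42 - 35) - 17 ≡ 37. → (35, 37)
3P: (35, 37) + (42, 17). λ = (17 - 37)/(42 - 35) ≡ 33/7 mod 53. 7⁻¹ ≡ 38 (mod 53) since 7·38 = 266 ≡ 1, so λ ≡ 35.
  x = λ² - 35 - 42 = 1225 - 77 ≡ 35; y = λ·(35 - 35) - 37 ≡ 16. → (35, 16)
4P: (35, 16) + (42, 17). λ = (17 - 16)/(42 - 35) ≡ 1/7 mod 53. 7⁻¹ ≡ 38 (mod 53), so λ ≡ 38.
  x = λ² - 35 - 42 = 1444 - 77 ≡ 42; y = λ·(35 - 42) - 16 ≡ 36. → (42, 36)
5P: (42, 36) + (42, 17): same x and y₁ ≡ -y₂, so the sum is O.
5P = O, so the order is 5.

5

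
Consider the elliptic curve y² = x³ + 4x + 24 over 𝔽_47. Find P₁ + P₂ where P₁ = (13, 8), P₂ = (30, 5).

(12, 25)

(13, 8) + (30, 5). λ = (5 - 8)/(30 - 13) ≡ 44/17 mod 47. 17⁻¹ ≡ 36 (mod 47) since 17·36 = 612 ≡ 1, so λ ≡ 33.
  x = λ² - 13 - 30 = 1089 - 43 ≡ 12; y = λ·(13 - 12) - 8 ≡ 25. → (12, 25)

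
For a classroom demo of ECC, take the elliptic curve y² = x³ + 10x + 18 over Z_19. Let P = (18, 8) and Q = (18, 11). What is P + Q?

The two points share x = 18 and their y-coordinates satisfy 8 + 11 ≡ 0 (mod 19), so they are inverses. Their sum is O.

O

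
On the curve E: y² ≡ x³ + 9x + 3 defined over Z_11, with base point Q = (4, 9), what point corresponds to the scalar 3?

(10, 9)

Repeated addition: build up to 3Q.
2Q: tangent at (4, 9): λ = (3·4² + 9)/(2·9) ≡ 2/7. 7⁻¹ ≡ 8 (mod 11), so λ ≡ 2·8 ≡ 5.
  x = λ² - 4 - 4 = 25 - 8 ≡ 6; y = λ·(4 - 6) - 9 ≡ 3. → (6, 3)
3Q: (6, 3) + (4, 9). λ = (9 - 3)/(4 - 6) ≡ 6/9 mod 11. 9⁻¹ ≡ 5 (mod 11), so λ ≡ 8.
  x = λ² - 6 - 4 = 64 - 10 ≡ 10; y = λ·(6 - 10) - 3 ≡ 9. → (10, 9)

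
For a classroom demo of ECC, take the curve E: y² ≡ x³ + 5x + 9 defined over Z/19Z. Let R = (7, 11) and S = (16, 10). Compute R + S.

(7, 11) + (16, 10). λ = (10 - 11)/(16 - 7) ≡ 18/9 mod 19. 9⁻¹ ≡ 17 (mod 19), so λ ≡ 2.
  x = λ² - 7 - 16 = 4 - 23 ≡ 0; y = λ·(7 - 0) - 11 ≡ 3. → (0, 3)

(0, 3)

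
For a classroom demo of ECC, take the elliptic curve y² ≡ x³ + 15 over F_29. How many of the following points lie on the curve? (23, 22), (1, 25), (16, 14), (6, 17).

3

(23, 22): 22² ≡ 20, rhs ≡ 2 → off.
(1, 25): 25² ≡ 16, rhs ≡ 16 → on.
(16, 14): 14² ≡ 22, rhs ≡ 22 → on.
(6, 17): 17² ≡ 28, rhs ≡ 28 → on.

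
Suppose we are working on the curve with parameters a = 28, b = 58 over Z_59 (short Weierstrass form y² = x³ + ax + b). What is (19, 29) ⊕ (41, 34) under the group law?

(6, 41)

(19, 29) + (41, 34). λ = (34 - 29)/(41 - 19) ≡ 5/22 mod 59. 22⁻¹ ≡ 51 (mod 59), so λ ≡ 19.
  x = λ² - 19 - 41 = 361 - 60 ≡ 6; y = λ·(19 - 6) - 29 ≡ 41. → (6, 41)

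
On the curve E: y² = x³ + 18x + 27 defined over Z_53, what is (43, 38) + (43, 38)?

(20, 15)

tangent at (43, 38): λ = (3·43² + 18)/(2·38) ≡ 0/23. 23⁻¹ ≡ 30 (mod 53) since 23·30 = 690 ≡ 1, so λ ≡ 0·30 ≡ 0.
  x = λ² - 43 - 43 = 0 - 86 ≡ 20; y = λ·(43 - 20) - 38 ≡ 15. → (20, 15)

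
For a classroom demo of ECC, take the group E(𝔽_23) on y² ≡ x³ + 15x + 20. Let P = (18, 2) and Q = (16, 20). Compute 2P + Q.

First 2P:
Repeated addition: build up to 2P.
2P: tangent at (18, 2): λ = (3·18² + 15)/(2·2) ≡ 21/4. 4⁻¹ ≡ 6 (mod 23) since 4·6 = 24 ≡ 1, so λ ≡ 21·6 ≡ 11.
  x = λ² - 18 - 18 = 121 - 36 ≡ 16; y = λ·(18 - 16) - 2 ≡ 20. → (16, 20)
2P = (16, 20).
Finally 2P + Q:
tangent at (16, 20): λ = (3·16² + 15)/(2·20) ≡ 1/17. 17⁻¹ ≡ 19 (mod 23) since 17·19 = 323 ≡ 1, so λ ≡ 1·19 ≡ 19.
  x = λ² - 16 - 16 = 361 - 32 ≡ 7; y = λ·(16 - 7) - 20 ≡ 13. → (7, 13)

(7, 13)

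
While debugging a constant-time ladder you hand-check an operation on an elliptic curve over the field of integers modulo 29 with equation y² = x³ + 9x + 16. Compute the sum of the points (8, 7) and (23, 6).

(8, 7) + (23, 6). λ = (6 - 7)/(23 - 8) ≡ 28/15 mod 29. 15⁻¹ ≡ 2 (mod 29) since 15·2 = 30 ≡ 1, so λ ≡ 27.
  x = λ² - 8 - 23 = 729 - 31 ≡ 2; y = λ·(8 - 2) - 7 ≡ 10. → (2, 10)

(2, 10)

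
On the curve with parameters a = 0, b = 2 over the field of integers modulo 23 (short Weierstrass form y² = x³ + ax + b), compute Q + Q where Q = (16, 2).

(9, 8)

tangent at (16, 2): λ = (3·16² + 0)/(2·2) ≡ 9/4. 4⁻¹ ≡ 6 (mod 23), so λ ≡ 9·6 ≡ 8.
  x = λ² - 16 - 16 = 64 - 32 ≡ 9; y = λ·(16 - 9) - 2 ≡ 8. → (9, 8)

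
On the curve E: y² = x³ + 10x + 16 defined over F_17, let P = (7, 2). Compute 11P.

(4, 16)

Repeated addition: build up to 11P.
2P: tangent at (7, 2): λ = (3·7² + 10)/(2·2) ≡ 4/4. 4⁻¹ ≡ 13 (mod 17) since 4·13 = 52 ≡ 1, so λ ≡ 4·13 ≡ 1.
  x = λ² - 7 - 7 = 1 - 14 ≡ 4; y = λ·(7 - 4) - 2 ≡ 1. → (4, 1)
3P: (4, 1) + (7, 2). λ = (2 - 1)/(7 - 4) ≡ 1/3 mod 17. 3⁻¹ ≡ 6 (mod 17), so λ ≡ 6.
  x = λ² - 4 - 7 = 36 - 11 ≡ 8; y = λ·(4 - 8) - 1 ≡ 9. → (8, 9)
4P: (8, 9) + (7, 2). λ = (2 - 9)/(7 - 8) ≡ 10/16 mod 17. 16⁻¹ ≡ 16 (mod 17), so λ ≡ 7.
  x = λ² - 8 - 7 = 49 - 15 ≡ 0; y = λ·(8 - 0) - 9 ≡ 13. → (0, 13)
5P: (0, 13) + (7, 2). λ = (2 - 13)/(7 - 0) ≡ 6/7 mod 17. 7⁻¹ ≡ 5 (mod 17), so λ ≡ 13.
  x = λ² - 0 - 7 = 169 - 7 ≡ 9; y = λ·(0 - 9) - 13 ≡ 6. → (9, 6)
6P: (9, 6) + (7, 2). λ = (2 - 6)/(7 - 9) ≡ 13/15 mod 17. 15⁻¹ ≡ 8 (mod 17) since 15·8 = 120 ≡ 1, so λ ≡ 2.
  x = λ² - 9 - 7 = 4 - 16 ≡ 5; y = λ·(9 - 5) - 6 ≡ 2. → (5, 2)
7P: (5, 2) + (7, 2). λ = (2 - 2)/(7 - 5) ≡ 0/2 mod 17. 2⁻¹ ≡ 9 (mod 17), so λ ≡ 0.
  x = λ² - 5 - 7 = 0 - 12 ≡ 5; y = λ·(5 - 5) - 2 ≡ 15. → (5, 15)
8P: (5, 15) + (7, 2). λ = (2 - 15)/(7 - 5) ≡ 4/2 mod 17. 2⁻¹ ≡ 9 (mod 17) since 2·9 = 18 ≡ 1, so λ ≡ 2.
  x = λ² - 5 - 7 = 4 - 12 ≡ 9; y = λ·(5 - 9) - 15 ≡ 11. → (9, 11)
9P: (9, 11) + (7, 2). λ = (2 - 11)/(7 - 9) ≡ 8/15 mod 17. 15⁻¹ ≡ 8 (mod 17) since 15·8 = 120 ≡ 1, so λ ≡ 13.
  x = λ² - 9 - 7 = 169 - 16 ≡ 0; y = λ·(9 - 0) - 11 ≡ 4. → (0, 4)
10P: (0, 4) + (7, 2). λ = (2 - 4)/(7 - 0) ≡ 15/7 mod 17. 7⁻¹ ≡ 5 (mod 17), so λ ≡ 7.
  x = λ² - 0 - 7 = 49 - 7 ≡ 8; y = λ·(0 - 8) - 4 ≡ 8. → (8, 8)
11P: (8, 8) + (7, 2). λ = (2 - 8)/(7 - 8) ≡ 11/16 mod 17. 16⁻¹ ≡ 16 (mod 17), so λ ≡ 6.
  x = λ² - 8 - 7 = 36 - 15 ≡ 4; y = λ·(8 - 4) - 8 ≡ 16. → (4, 16)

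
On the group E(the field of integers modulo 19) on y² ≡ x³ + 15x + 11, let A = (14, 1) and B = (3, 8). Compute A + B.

(9, 1)

(14, 1) + (3, 8). λ = (8 - 1)/(3 - 14) ≡ 7/8 mod 19. 8⁻¹ ≡ 12 (mod 19) since 8·12 = 96 ≡ 1, so λ ≡ 8.
  x = λ² - 14 - 3 = 64 - 17 ≡ 9; y = λ·(14 - 9) - 1 ≡ 1. → (9, 1)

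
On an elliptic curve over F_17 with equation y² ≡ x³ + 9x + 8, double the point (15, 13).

tangent at (15, 13): λ = (3·15² + 9)/(2·13) ≡ 4/9. 9⁻¹ ≡ 2 (mod 17) since 9·2 = 18 ≡ 1, so λ ≡ 4·2 ≡ 8.
  x = λ² - 15 - 15 = 64 - 30 ≡ 0; y = λ·(15 - 0) - 13 ≡ 5. → (0, 5)

(0, 5)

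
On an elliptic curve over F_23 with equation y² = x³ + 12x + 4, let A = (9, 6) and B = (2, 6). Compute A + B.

(12, 17)

(9, 6) + (2, 6). λ = (6 - 6)/(2 - 9) ≡ 0/16 mod 23. 16⁻¹ ≡ 13 (mod 23) since 16·13 = 208 ≡ 1, so λ ≡ 0.
  x = λ² - 9 - 2 = 0 - 11 ≡ 12; y = λ·(9 - 12) - 6 ≡ 17. → (12, 17)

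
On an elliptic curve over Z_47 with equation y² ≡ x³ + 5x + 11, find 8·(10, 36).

Write P = (10, 36).
Double-and-add on 8 = (1000)₂. Start with P = (10, 36) for the leading 1-bit.
double: tangent at (10, 36): λ = (3·10² + 5)/(2·36) ≡ 23/25. 25⁻¹ ≡ 32 (mod 47) since 25·32 = 800 ≡ 1, so λ ≡ 23·32 ≡ 31.
  x = λ² - 10 - 10 = 961 - 20 ≡ 1; y = λ·(10 - 1) - 36 ≡ 8. → (1, 8)
double: tangent at (1, 8): λ = (3·1² + 5)/(2·8) ≡ 8/16. 16⁻¹ ≡ 3 (mod 47) since 16·3 = 48 ≡ 1, so λ ≡ 8·3 ≡ 24.
  x = λ² - 1 - 1 = 576 - 2 ≡ 10; y = λ·(1 - 10) - 8 ≡ 11. → (10, 11)
double: tangent at (10, 11): λ = (3·10² + 5)/(2·11) ≡ 23/22. 22⁻¹ ≡ 15 (mod 47) since 22·15 = 330 ≡ 1, so λ ≡ 23·15 ≡ 16.
  x = λ² - 10 - 10 = 256 - 20 ≡ 1; y = λ·(10 - 1) - 11 ≡ 39. → (1, 39)

(1, 39)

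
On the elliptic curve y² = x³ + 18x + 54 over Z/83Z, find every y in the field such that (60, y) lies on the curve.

x³ + 18x + 54 = 217134 ≡ 6 (mod 83).
6 is a non-residue mod 83; no y exists.

none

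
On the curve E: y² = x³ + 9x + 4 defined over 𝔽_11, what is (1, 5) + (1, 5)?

tangent at (1, 5): λ = (3·1² + 9)/(2·5) ≡ 1/10. 10⁻¹ ≡ 10 (mod 11), so λ ≡ 1·10 ≡ 10.
  x = λ² - 1 - 1 = 100 - 2 ≡ 10; y = λ·(1 - 10) - 5 ≡ 4. → (10, 4)

(10, 4)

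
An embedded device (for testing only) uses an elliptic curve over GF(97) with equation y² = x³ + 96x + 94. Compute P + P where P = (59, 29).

(70, 41)

tangent at (59, 29): λ = (3·59² + 96)/(2·29) ≡ 63/58. 58⁻¹ ≡ 92 (mod 97), so λ ≡ 63·92 ≡ 73.
  x = λ² - 59 - 59 = 5329 - 118 ≡ 70; y = λ·(59 - 70) - 29 ≡ 41. → (70, 41)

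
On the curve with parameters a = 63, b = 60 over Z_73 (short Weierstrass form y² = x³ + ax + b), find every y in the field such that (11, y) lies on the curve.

x³ + 63x + 60 = 2084 ≡ 40 (mod 73).
40 is a non-residue mod 73; no y exists.

none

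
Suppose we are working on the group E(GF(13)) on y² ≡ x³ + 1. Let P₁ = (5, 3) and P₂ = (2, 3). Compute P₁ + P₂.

(6, 10)

(5, 3) + (2, 3). λ = (3 - 3)/(2 - 5) ≡ 0/10 mod 13. 10⁻¹ ≡ 4 (mod 13), so λ ≡ 0.
  x = λ² - 5 - 2 = 0 - 7 ≡ 6; y = λ·(5 - 6) - 3 ≡ 10. → (6, 10)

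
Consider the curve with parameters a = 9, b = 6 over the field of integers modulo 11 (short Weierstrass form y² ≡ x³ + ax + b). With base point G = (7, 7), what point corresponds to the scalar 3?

Repeated addition: build up to 3G.
2G: tangent at (7, 7): λ = (3·7² + 9)/(2·7) ≡ 2/3. 3⁻¹ ≡ 4 (mod 11), so λ ≡ 2·4 ≡ 8.
  x = λ² - 7 - 7 = 64 - 14 ≡ 6; y = λ·(7 - 6) - 7 ≡ 1. → (6, 1)
3G: (6, 1) + (7, 7). λ = (7 - 1)/(7 - 6) ≡ 6/1 mod 11. 1⁻¹ ≡ 1 (mod 11) since 1·1 = 1 ≡ 1, so λ ≡ 6.
  x = λ² - 6 - 7 = 36 - 13 ≡ 1; y = λ·(6 - 1) - 1 ≡ 7. → (1, 7)

(1, 7)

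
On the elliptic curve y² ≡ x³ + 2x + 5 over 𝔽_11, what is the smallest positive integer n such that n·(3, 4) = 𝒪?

2P: tangent at (3, 4): λ = (3·3² + 2)/(2·4) ≡ 7/8. 8⁻¹ ≡ 7 (mod 11), so λ ≡ 7·7 ≡ 5.
  x = λ² - 3 - 3 = 25 - 6 ≡ 8; y = λ·(3 - 8) - 4 ≡ 4. → (8, 4)
3P: (8, 4) + (3, 4). λ = (4 - 4)/(3 - 8) ≡ 0/6 mod 11. 6⁻¹ ≡ 2 (mod 11), so λ ≡ 0.
  x = λ² - 8 - 3 = 0 - 11 ≡ 0; y = λ·(8 - 0) - 4 ≡ 7. → (0, 7)
4P: (0, 7) + (3, 4). λ = (4 - 7)/(3 - 0) ≡ 8/3 mod 11. 3⁻¹ ≡ 4 (mod 11), so λ ≡ 10.
  x = λ² - 0 - 3 = 100 - 3 ≡ 9; y = λ·(0 - 9) - 7 ≡ 2. → (9, 2)
5P: (9, 2) + (3, 4). λ = (4 - 2)/(3 - 9) ≡ 2/5 mod 11. 5⁻¹ ≡ 9 (mod 11), so λ ≡ 7.
  x = λ² - 9 - 3 = 49 - 12 ≡ 4; y = λ·(9 - 4) - 2 ≡ 0. → (4, 0)
6P: (4, 0) + (3, 4). λ = (4 - 0)/(3 - 4) ≡ 4/10 mod 11. 10⁻¹ ≡ 10 (mod 11) since 10·10 = 100 ≡ 1, so λ ≡ 7.
  x = λ² - 4 - 3 = 49 - 7 ≡ 9; y = λ·(4 - 9) - 0 ≡ 9. → (9, 9)
7P: (9, 9) + (3, 4). λ = (4 - 9)/(3 - 9) ≡ 6/5 mod 11. 5⁻¹ ≡ 9 (mod 11) since 5·9 = 45 ≡ 1, so λ ≡ 10.
  x = λ² - 9 - 3 = 100 - 12 ≡ 0; y = λ·(9 - 0) - 9 ≡ 4. → (0, 4)
8P: (0, 4) + (3, 4). λ = (4 - 4)/(3 - 0) ≡ 0/3 mod 11. 3⁻¹ ≡ 4 (mod 11) since 3·4 = 12 ≡ 1, so λ ≡ 0.
  x = λ² - 0 - 3 = 0 - 3 ≡ 8; y = λ·(0 - 8) - 4 ≡ 7. → (8, 7)
9P: (8, 7) + (3, 4). λ = (4 - 7)/(3 - 8) ≡ 8/6 mod 11. 6⁻¹ ≡ 2 (mod 11), so λ ≡ 5.
  x = λ² - 8 - 3 = 25 - 11 ≡ 3; y = λ·(8 - 3) - 7 ≡ 7. → (3, 7)
10P: (3, 7) + (3, 4): same x and y₁ ≡ -y₂, so the sum is 𝒪.
10P = 𝒪, so the order is 10.

10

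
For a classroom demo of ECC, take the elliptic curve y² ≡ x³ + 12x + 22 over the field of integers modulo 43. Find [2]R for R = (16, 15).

tangent at (16, 15): λ = (3·16² + 12)/(2·15) ≡ 6/30. 30⁻¹ ≡ 33 (mod 43) since 30·33 = 990 ≡ 1, so λ ≡ 6·33 ≡ 26.
  x = λ² - 16 - 16 = 676 - 32 ≡ 42; y = λ·(16 - 42) - 15 ≡ 40. → (42, 40)

(42, 40)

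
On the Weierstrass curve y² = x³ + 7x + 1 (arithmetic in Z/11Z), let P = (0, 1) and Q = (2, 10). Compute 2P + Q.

First 2P:
Repeated addition: build up to 2P.
2P: tangent at (0, 1): λ = (3·0² + 7)/(2·1) ≡ 7/2. 2⁻¹ ≡ 6 (mod 11), so λ ≡ 7·6 ≡ 9.
  x = λ² - 0 - 0 = 81 - 0 ≡ 4; y = λ·(0 - 4) - 1 ≡ 7. → (4, 7)
2P = (4, 7).
Finally 2P + Q:
(4, 7) + (2, 10). λ = (10 - 7)/(2 - 4) ≡ 3/9 mod 11. 9⁻¹ ≡ 5 (mod 11), so λ ≡ 4.
  x = λ² - 4 - 2 = 16 - 6 ≡ 10; y = λ·(4 - 10) - 7 ≡ 2. → (10, 2)

(10, 2)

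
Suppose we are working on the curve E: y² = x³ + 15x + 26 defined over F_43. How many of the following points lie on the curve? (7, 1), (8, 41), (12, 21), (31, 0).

(7, 1): 1² ≡ 1, rhs ≡ 1 → on.
(8, 41): 41² ≡ 4, rhs ≡ 13 → off.
(12, 21): 21² ≡ 11, rhs ≡ 42 → off.
(31, 0): 0² ≡ 0, rhs ≡ 10 → off.

1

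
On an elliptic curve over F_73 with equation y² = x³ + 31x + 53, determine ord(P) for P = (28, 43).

2P: tangent at (28, 43): λ = (3·28² + 31)/(2·43) ≡ 47/13. 13⁻¹ ≡ 45 (mod 73), so λ ≡ 47·45 ≡ 71.
  x = λ² - 28 - 28 = 5041 - 56 ≡ 21; y = λ·(28 - 21) - 43 ≡ 16. → (21, 16)
3P: (21, 16) + (28, 43). λ = (43 - 16)/(28 - 21) ≡ 27/7 mod 73. 7⁻¹ ≡ 21 (mod 73), so λ ≡ 56.
  x = λ² - 21 - 28 = 3136 - 49 ≡ 21; y = λ·(21 - 21) - 16 ≡ 57. → (21, 57)
4P: (21, 57) + (28, 43). λ = (43 - 57)/(28 - 21) ≡ 59/7 mod 73. 7⁻¹ ≡ 21 (mod 73) since 7·21 = 147 ≡ 1, so λ ≡ 71.
  x = λ² - 21 - 28 = 5041 - 49 ≡ 28; y = λ·(21 - 28) - 57 ≡ 30. → (28, 30)
5P: (28, 30) + (28, 43): same x and y₁ ≡ -y₂, so the sum is the point at infinity.
5P = the point at infinity, so the order is 5.

5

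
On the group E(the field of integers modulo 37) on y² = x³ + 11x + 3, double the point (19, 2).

tangent at (19, 2): λ = (3·19² + 11)/(2·2) ≡ 21/4. 4⁻¹ ≡ 28 (mod 37) since 4·28 = 112 ≡ 1, so λ ≡ 21·28 ≡ 33.
  x = λ² - 19 - 19 = 1089 - 38 ≡ 15; y = λ·(19 - 15) - 2 ≡ 19. → (15, 19)

(15, 19)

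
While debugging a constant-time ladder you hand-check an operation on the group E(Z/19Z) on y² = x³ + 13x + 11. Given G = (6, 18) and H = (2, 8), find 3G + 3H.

First 3G:
Repeated addition: build up to 3G.
2G: tangent at (6, 18): λ = (3·6² + 13)/(2·18) ≡ 7/17. 17⁻¹ ≡ 9 (mod 19) since 17·9 = 153 ≡ 1, so λ ≡ 7·9 ≡ 6.
  x = λ² - 6 - 6 = 36 - 12 ≡ 5; y = λ·(6 - 5) - 18 ≡ 7. → (5, 7)
3G: (5, 7) + (6, 18). λ = (18 - 7)/(6 - 5) ≡ 11/1 mod 19. 1⁻¹ ≡ 1 (mod 19), so λ ≡ 11.
  x = λ² - 5 - 6 = 121 - 11 ≡ 15; y = λ·(5 - 15) - 7 ≡ 16. → (15, 16)
3G = (15, 16).
Next 3H:
Repeated addition: build up to 3H.
2H: tangent at (2, 8): λ = (3·2² + 13)/(2·8) ≡ 6/16. 16⁻¹ ≡ 6 (mod 19), so λ ≡ 6·6 ≡ 17.
  x = λ² - 2 - 2 = 289 - 4 ≡ 0; y = λ·(2 - 0) - 8 ≡ 7. → (0, 7)
3H: (0, 7) + (2, 8). λ = (8 - 7)/(2 - 0) ≡ 1/2 mod 19. 2⁻¹ ≡ 10 (mod 19), so λ ≡ 10.
  x = λ² - 0 - 2 = 100 - 2 ≡ 3; y = λ·(0 - 3) - 7 ≡ 1. → (3, 1)
3H = (3, 1).
Finally 3G + 3H:
(15, 16) + (3, 1). λ = (1 - 16)/(3 - 15) ≡ 4/7 mod 19. 7⁻¹ ≡ 11 (mod 19) since 7·11 = 77 ≡ 1, so λ ≡ 6.
  x = λ² - 15 - 3 = 36 - 18 ≡ 18; y = λ·(15 - 18) - 16 ≡ 4. → (18, 4)

(18, 4)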